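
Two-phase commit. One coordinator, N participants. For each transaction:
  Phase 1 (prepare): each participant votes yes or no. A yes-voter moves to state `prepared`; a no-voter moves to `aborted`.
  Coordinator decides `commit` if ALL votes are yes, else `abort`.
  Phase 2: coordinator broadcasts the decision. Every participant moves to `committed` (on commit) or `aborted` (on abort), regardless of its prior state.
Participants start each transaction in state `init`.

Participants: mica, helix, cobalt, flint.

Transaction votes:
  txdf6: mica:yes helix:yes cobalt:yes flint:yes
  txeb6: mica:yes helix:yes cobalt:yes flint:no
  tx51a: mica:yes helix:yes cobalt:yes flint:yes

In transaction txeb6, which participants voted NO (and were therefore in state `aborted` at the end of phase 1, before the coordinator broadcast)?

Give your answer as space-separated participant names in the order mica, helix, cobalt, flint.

Txn txeb6 phase 1: mica yes -> prepared; helix yes -> prepared; cobalt yes -> prepared; flint no -> aborted

Answer: flint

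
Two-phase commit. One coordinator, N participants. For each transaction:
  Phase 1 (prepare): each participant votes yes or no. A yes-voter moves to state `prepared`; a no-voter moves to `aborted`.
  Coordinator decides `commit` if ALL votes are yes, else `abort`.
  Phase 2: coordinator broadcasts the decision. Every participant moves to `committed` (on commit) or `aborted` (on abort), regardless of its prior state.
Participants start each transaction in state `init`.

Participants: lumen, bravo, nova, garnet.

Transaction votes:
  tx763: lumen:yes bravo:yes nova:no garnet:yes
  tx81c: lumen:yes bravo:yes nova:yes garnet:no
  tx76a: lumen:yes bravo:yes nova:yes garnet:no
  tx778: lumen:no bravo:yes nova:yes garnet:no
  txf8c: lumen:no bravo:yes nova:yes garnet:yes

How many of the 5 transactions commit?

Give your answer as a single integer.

Answer: 0

Derivation:
tx763: no from nova -> abort (commits=0)
tx81c: no from garnet -> abort (commits=0)
tx76a: no from garnet -> abort (commits=0)
tx778: no from lumen, garnet -> abort (commits=0)
txf8c: no from lumen -> abort (commits=0)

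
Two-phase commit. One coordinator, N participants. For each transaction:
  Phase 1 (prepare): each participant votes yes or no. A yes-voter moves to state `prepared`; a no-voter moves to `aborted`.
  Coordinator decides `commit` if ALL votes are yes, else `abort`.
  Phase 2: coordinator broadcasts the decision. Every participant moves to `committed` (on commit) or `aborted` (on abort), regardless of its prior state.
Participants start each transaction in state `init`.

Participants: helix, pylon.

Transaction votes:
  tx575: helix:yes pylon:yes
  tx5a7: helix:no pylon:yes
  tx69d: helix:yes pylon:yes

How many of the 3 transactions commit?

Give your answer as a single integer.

Answer: 2

Derivation:
tx575: all yes -> commit (commits=1)
tx5a7: no from helix -> abort (commits=1)
tx69d: all yes -> commit (commits=2)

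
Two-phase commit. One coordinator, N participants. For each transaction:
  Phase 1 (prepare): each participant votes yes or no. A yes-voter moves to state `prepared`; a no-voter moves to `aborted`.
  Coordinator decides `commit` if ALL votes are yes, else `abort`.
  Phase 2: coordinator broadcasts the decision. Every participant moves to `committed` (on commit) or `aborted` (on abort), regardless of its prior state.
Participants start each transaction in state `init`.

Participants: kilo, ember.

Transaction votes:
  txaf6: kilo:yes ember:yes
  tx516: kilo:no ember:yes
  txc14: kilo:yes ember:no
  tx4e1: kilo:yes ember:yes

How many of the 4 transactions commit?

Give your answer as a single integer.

Answer: 2

Derivation:
txaf6: all yes -> commit (commits=1)
tx516: no from kilo -> abort (commits=1)
txc14: no from ember -> abort (commits=1)
tx4e1: all yes -> commit (commits=2)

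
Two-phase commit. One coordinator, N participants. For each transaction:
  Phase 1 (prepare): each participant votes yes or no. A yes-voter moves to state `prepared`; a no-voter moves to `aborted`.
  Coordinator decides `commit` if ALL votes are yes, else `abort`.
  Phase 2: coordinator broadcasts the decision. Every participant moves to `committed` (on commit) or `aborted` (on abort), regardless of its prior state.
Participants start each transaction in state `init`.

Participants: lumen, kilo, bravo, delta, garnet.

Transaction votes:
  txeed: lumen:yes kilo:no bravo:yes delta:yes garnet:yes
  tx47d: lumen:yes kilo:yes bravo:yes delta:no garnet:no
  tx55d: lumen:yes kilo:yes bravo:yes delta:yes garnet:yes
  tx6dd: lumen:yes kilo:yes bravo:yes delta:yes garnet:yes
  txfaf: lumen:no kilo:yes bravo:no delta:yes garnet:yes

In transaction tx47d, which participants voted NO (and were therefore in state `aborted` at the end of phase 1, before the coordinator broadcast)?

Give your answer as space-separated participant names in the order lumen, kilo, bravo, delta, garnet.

Txn tx47d phase 1: lumen yes -> prepared; kilo yes -> prepared; bravo yes -> prepared; delta no -> aborted; garnet no -> aborted

Answer: delta garnet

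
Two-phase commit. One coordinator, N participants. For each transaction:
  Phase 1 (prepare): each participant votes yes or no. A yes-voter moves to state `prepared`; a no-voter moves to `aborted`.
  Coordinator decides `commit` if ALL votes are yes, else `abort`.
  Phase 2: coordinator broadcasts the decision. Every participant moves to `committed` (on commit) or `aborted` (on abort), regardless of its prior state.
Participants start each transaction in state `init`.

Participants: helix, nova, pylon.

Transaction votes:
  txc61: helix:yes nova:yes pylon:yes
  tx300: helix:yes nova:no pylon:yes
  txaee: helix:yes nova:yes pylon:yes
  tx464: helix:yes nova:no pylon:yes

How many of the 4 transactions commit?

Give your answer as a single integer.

txc61: all yes -> commit (commits=1)
tx300: no from nova -> abort (commits=1)
txaee: all yes -> commit (commits=2)
tx464: no from nova -> abort (commits=2)

Answer: 2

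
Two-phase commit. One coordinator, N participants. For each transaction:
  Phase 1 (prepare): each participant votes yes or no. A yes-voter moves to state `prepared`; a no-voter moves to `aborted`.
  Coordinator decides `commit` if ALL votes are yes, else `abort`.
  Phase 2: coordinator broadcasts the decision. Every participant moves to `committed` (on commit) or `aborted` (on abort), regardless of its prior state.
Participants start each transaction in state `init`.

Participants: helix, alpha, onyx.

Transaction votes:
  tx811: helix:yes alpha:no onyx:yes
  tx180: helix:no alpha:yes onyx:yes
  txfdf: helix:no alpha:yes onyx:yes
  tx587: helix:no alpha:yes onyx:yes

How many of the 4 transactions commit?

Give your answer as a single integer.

tx811: no from alpha -> abort (commits=0)
tx180: no from helix -> abort (commits=0)
txfdf: no from helix -> abort (commits=0)
tx587: no from helix -> abort (commits=0)

Answer: 0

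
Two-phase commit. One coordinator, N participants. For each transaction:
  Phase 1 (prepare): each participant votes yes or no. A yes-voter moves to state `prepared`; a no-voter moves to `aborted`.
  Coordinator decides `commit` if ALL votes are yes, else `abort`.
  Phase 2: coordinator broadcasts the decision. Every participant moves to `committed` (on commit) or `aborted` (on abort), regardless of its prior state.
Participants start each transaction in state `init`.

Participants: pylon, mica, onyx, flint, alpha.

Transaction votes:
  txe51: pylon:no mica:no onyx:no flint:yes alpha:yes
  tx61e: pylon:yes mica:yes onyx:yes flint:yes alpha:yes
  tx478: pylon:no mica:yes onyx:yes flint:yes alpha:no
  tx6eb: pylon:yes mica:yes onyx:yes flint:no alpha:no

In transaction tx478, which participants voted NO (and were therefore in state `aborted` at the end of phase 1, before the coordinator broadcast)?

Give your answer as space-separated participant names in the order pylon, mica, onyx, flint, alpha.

Txn tx478 phase 1: pylon no -> aborted; mica yes -> prepared; onyx yes -> prepared; flint yes -> prepared; alpha no -> aborted

Answer: pylon alpha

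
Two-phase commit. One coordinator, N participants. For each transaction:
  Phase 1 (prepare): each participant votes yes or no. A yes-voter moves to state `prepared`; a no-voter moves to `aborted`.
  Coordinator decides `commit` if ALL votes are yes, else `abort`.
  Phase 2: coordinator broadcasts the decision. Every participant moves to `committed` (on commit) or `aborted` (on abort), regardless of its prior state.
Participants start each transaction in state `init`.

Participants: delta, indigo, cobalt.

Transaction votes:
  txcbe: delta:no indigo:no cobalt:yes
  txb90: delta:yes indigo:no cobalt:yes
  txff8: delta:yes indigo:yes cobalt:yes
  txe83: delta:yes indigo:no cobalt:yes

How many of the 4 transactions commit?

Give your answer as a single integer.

txcbe: no from delta, indigo -> abort (commits=0)
txb90: no from indigo -> abort (commits=0)
txff8: all yes -> commit (commits=1)
txe83: no from indigo -> abort (commits=1)

Answer: 1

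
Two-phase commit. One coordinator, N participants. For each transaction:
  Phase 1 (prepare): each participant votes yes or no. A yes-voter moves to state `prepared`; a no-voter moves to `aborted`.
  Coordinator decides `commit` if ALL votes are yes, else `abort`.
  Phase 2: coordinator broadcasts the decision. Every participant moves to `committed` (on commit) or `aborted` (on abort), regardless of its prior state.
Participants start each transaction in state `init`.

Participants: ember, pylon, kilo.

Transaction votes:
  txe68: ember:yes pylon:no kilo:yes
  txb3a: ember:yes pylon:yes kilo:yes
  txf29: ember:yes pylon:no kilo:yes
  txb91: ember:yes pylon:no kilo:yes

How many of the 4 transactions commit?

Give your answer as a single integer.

Answer: 1

Derivation:
txe68: no from pylon -> abort (commits=0)
txb3a: all yes -> commit (commits=1)
txf29: no from pylon -> abort (commits=1)
txb91: no from pylon -> abort (commits=1)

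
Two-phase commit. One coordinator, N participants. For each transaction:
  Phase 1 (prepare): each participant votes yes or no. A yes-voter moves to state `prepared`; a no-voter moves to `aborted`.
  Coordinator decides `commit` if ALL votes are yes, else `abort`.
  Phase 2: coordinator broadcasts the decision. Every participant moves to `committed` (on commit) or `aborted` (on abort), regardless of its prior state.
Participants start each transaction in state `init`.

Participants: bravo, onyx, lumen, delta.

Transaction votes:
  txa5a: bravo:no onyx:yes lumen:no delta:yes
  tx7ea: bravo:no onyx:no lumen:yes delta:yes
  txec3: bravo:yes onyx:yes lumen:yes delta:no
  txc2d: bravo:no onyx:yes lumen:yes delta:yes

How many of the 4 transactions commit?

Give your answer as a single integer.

txa5a: no from bravo, lumen -> abort (commits=0)
tx7ea: no from bravo, onyx -> abort (commits=0)
txec3: no from delta -> abort (commits=0)
txc2d: no from bravo -> abort (commits=0)

Answer: 0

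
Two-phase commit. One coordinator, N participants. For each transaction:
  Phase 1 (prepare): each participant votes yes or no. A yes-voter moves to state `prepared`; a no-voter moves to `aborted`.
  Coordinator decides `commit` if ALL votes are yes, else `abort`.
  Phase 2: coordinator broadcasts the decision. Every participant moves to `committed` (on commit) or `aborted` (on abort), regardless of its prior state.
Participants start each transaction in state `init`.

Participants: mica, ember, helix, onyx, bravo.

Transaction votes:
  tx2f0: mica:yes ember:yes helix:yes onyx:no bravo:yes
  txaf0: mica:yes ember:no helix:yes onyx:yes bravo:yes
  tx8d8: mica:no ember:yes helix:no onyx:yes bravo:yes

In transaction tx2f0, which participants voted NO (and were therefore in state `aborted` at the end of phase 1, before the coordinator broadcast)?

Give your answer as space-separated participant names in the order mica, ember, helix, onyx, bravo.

Answer: onyx

Derivation:
Txn tx2f0 phase 1: mica yes -> prepared; ember yes -> prepared; helix yes -> prepared; onyx no -> aborted; bravo yes -> prepared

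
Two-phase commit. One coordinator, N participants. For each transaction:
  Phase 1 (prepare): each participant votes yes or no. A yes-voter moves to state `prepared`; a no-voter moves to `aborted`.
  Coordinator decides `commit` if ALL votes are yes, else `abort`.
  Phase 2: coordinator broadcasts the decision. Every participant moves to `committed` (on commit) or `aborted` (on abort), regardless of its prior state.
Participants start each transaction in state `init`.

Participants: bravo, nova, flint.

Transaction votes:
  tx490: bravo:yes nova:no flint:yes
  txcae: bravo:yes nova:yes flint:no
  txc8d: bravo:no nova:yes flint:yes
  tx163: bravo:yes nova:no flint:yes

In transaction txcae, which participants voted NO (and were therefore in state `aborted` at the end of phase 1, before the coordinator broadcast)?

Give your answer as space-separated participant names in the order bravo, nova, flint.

Txn txcae phase 1: bravo yes -> prepared; nova yes -> prepared; flint no -> aborted

Answer: flint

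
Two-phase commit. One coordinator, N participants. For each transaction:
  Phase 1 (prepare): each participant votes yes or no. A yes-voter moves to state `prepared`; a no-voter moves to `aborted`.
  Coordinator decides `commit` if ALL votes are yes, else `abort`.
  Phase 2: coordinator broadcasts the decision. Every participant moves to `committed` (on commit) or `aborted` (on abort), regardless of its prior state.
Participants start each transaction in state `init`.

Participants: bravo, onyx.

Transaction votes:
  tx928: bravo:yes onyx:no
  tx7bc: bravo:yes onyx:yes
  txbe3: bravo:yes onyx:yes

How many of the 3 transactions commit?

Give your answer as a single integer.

tx928: no from onyx -> abort (commits=0)
tx7bc: all yes -> commit (commits=1)
txbe3: all yes -> commit (commits=2)

Answer: 2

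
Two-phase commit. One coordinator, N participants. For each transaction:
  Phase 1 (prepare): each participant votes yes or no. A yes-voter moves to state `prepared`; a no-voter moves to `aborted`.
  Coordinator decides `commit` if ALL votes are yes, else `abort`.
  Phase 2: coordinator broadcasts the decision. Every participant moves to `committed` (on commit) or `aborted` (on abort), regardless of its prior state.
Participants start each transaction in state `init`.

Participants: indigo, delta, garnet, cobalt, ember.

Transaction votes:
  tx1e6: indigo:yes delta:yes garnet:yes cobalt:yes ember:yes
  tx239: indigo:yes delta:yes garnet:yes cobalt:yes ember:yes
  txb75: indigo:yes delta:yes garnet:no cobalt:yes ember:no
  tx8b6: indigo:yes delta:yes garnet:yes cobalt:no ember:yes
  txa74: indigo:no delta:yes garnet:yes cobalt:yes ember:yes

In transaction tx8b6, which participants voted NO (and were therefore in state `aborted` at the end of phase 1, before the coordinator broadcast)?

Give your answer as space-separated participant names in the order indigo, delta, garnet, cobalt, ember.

Txn tx8b6 phase 1: indigo yes -> prepared; delta yes -> prepared; garnet yes -> prepared; cobalt no -> aborted; ember yes -> prepared

Answer: cobalt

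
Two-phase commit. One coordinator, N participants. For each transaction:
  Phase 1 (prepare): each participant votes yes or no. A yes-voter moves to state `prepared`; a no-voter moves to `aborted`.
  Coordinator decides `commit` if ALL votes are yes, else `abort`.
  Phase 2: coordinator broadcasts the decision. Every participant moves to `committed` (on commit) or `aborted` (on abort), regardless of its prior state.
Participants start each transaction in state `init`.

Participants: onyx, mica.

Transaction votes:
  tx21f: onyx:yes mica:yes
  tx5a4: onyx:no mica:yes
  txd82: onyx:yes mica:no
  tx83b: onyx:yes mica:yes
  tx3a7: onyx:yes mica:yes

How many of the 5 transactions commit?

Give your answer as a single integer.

tx21f: all yes -> commit (commits=1)
tx5a4: no from onyx -> abort (commits=1)
txd82: no from mica -> abort (commits=1)
tx83b: all yes -> commit (commits=2)
tx3a7: all yes -> commit (commits=3)

Answer: 3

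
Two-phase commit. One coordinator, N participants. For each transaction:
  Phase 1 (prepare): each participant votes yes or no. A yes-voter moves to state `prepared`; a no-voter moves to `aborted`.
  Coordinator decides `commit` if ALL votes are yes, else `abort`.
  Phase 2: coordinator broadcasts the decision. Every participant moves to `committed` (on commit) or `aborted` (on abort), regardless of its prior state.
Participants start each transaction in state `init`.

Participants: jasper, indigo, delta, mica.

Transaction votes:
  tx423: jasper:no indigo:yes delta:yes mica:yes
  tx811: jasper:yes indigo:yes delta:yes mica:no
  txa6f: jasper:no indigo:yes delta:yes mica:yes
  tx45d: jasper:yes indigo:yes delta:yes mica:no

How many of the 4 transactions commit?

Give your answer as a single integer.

Answer: 0

Derivation:
tx423: no from jasper -> abort (commits=0)
tx811: no from mica -> abort (commits=0)
txa6f: no from jasper -> abort (commits=0)
tx45d: no from mica -> abort (commits=0)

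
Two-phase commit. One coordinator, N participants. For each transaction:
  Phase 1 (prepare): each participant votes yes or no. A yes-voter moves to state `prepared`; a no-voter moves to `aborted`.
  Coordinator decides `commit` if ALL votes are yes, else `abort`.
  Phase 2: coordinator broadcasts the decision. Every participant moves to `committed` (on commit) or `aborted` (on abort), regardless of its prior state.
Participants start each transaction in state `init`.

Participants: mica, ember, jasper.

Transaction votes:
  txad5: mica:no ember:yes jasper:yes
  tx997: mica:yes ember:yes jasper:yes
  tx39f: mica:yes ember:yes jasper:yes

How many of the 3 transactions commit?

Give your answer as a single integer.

Answer: 2

Derivation:
txad5: no from mica -> abort (commits=0)
tx997: all yes -> commit (commits=1)
tx39f: all yes -> commit (commits=2)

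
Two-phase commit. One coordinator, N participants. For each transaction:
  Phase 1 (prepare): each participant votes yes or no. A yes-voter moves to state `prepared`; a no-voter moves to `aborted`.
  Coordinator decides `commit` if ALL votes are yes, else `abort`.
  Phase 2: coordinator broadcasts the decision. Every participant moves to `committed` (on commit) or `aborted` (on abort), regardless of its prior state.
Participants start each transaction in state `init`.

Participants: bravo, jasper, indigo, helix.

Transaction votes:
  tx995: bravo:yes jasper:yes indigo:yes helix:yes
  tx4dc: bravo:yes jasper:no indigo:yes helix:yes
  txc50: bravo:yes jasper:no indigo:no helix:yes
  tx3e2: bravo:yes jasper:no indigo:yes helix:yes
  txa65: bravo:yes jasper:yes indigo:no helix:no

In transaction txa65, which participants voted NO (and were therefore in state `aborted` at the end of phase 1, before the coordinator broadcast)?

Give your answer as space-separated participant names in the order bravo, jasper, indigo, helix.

Txn txa65 phase 1: bravo yes -> prepared; jasper yes -> prepared; indigo no -> aborted; helix no -> aborted

Answer: indigo helix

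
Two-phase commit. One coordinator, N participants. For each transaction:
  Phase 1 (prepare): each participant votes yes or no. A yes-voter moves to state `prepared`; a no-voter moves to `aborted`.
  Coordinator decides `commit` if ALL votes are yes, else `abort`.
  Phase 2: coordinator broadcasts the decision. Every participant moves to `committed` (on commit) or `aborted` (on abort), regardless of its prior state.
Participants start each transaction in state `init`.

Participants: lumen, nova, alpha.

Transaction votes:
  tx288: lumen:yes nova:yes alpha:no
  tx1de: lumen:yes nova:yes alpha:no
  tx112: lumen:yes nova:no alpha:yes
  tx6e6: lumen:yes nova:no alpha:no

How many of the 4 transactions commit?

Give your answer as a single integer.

tx288: no from alpha -> abort (commits=0)
tx1de: no from alpha -> abort (commits=0)
tx112: no from nova -> abort (commits=0)
tx6e6: no from nova, alpha -> abort (commits=0)

Answer: 0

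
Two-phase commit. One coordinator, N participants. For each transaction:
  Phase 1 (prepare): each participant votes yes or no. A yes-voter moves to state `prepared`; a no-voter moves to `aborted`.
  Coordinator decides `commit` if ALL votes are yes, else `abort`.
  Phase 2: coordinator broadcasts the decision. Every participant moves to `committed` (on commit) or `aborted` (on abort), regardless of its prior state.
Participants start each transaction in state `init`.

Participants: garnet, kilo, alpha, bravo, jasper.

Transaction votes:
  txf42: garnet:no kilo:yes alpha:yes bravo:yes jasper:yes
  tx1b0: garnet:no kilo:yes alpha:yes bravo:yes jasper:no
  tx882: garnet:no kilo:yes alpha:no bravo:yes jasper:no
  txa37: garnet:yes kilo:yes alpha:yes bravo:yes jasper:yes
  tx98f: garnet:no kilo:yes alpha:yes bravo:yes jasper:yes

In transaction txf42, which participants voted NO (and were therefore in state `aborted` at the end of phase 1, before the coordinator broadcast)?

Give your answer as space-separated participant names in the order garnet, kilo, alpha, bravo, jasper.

Txn txf42 phase 1: garnet no -> aborted; kilo yes -> prepared; alpha yes -> prepared; bravo yes -> prepared; jasper yes -> prepared

Answer: garnet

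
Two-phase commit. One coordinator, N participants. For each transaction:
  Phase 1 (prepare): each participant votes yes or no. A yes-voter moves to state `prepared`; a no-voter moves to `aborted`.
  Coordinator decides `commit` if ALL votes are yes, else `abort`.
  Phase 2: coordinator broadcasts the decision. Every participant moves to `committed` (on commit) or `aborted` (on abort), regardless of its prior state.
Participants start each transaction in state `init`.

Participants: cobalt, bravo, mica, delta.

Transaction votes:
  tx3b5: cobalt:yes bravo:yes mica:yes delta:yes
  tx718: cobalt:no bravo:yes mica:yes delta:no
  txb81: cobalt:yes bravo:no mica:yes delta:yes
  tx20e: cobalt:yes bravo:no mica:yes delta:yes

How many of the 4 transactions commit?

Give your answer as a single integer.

tx3b5: all yes -> commit (commits=1)
tx718: no from cobalt, delta -> abort (commits=1)
txb81: no from bravo -> abort (commits=1)
tx20e: no from bravo -> abort (commits=1)

Answer: 1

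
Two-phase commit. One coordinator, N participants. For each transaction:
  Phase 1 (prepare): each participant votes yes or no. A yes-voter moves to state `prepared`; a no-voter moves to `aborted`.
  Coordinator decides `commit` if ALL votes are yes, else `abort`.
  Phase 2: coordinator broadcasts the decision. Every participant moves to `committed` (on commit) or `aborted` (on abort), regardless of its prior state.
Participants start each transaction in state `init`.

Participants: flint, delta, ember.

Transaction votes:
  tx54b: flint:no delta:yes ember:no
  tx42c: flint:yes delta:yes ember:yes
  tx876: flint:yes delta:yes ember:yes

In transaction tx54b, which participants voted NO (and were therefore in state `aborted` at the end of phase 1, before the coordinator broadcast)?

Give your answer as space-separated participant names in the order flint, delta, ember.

Answer: flint ember

Derivation:
Txn tx54b phase 1: flint no -> aborted; delta yes -> prepared; ember no -> aborted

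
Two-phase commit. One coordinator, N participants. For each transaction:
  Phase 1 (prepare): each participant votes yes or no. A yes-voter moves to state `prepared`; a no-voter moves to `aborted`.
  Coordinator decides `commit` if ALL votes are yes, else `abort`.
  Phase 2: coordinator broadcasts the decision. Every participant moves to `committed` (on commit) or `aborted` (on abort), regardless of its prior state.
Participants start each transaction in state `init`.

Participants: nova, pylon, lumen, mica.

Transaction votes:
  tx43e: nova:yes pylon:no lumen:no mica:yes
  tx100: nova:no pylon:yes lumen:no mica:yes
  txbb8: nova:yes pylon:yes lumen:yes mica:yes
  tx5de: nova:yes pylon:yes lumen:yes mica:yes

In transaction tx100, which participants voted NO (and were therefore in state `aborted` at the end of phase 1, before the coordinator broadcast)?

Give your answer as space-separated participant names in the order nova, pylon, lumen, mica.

Txn tx100 phase 1: nova no -> aborted; pylon yes -> prepared; lumen no -> aborted; mica yes -> prepared

Answer: nova lumen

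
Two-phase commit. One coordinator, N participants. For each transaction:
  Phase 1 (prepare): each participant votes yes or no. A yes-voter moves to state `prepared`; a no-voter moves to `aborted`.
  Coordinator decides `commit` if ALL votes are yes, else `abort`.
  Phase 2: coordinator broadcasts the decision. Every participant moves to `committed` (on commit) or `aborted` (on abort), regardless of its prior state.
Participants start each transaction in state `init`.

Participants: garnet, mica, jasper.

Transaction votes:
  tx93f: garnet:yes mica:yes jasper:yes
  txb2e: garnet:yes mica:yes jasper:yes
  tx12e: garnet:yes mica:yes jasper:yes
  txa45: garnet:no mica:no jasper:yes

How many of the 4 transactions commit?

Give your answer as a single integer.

Answer: 3

Derivation:
tx93f: all yes -> commit (commits=1)
txb2e: all yes -> commit (commits=2)
tx12e: all yes -> commit (commits=3)
txa45: no from garnet, mica -> abort (commits=3)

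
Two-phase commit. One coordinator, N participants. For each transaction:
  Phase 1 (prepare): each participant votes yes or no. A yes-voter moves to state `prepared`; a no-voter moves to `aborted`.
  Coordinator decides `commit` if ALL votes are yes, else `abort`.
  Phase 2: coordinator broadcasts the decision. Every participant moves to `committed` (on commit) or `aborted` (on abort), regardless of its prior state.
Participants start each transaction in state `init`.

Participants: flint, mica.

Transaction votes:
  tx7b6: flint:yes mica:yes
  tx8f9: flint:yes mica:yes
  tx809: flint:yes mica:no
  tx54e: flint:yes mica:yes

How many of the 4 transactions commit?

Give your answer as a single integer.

tx7b6: all yes -> commit (commits=1)
tx8f9: all yes -> commit (commits=2)
tx809: no from mica -> abort (commits=2)
tx54e: all yes -> commit (commits=3)

Answer: 3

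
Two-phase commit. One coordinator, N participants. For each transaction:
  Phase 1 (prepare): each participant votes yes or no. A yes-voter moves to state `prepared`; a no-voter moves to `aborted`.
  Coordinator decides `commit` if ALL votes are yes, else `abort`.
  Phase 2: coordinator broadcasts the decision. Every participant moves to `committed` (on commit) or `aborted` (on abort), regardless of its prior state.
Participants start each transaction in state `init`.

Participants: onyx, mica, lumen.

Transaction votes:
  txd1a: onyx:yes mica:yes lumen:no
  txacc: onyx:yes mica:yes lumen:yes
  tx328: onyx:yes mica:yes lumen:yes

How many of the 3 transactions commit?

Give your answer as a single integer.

txd1a: no from lumen -> abort (commits=0)
txacc: all yes -> commit (commits=1)
tx328: all yes -> commit (commits=2)

Answer: 2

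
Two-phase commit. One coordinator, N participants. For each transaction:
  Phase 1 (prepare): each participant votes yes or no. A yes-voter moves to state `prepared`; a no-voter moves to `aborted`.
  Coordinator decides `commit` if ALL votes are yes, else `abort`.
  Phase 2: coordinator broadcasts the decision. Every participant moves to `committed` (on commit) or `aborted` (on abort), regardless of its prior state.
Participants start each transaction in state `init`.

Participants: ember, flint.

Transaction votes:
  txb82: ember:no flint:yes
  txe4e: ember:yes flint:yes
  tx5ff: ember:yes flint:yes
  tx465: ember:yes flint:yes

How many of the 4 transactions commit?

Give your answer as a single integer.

Answer: 3

Derivation:
txb82: no from ember -> abort (commits=0)
txe4e: all yes -> commit (commits=1)
tx5ff: all yes -> commit (commits=2)
tx465: all yes -> commit (commits=3)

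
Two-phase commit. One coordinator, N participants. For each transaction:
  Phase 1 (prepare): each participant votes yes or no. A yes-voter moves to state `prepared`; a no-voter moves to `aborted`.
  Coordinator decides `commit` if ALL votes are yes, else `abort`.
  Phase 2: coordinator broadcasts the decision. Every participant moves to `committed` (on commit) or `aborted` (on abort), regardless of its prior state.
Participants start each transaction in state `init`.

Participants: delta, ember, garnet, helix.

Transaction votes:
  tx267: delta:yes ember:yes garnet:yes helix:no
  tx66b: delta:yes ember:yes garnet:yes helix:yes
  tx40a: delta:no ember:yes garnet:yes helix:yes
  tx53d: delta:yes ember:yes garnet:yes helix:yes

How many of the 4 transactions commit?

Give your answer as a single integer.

Answer: 2

Derivation:
tx267: no from helix -> abort (commits=0)
tx66b: all yes -> commit (commits=1)
tx40a: no from delta -> abort (commits=1)
tx53d: all yes -> commit (commits=2)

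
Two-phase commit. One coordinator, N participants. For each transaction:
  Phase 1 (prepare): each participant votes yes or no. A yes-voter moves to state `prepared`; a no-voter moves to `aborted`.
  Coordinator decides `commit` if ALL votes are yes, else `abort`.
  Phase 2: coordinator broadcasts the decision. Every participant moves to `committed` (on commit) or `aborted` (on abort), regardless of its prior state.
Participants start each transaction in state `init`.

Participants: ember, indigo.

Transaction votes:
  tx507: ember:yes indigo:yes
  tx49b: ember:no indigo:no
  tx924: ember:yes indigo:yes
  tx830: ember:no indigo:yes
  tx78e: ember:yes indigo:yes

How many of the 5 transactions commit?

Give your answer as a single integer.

tx507: all yes -> commit (commits=1)
tx49b: no from ember, indigo -> abort (commits=1)
tx924: all yes -> commit (commits=2)
tx830: no from ember -> abort (commits=2)
tx78e: all yes -> commit (commits=3)

Answer: 3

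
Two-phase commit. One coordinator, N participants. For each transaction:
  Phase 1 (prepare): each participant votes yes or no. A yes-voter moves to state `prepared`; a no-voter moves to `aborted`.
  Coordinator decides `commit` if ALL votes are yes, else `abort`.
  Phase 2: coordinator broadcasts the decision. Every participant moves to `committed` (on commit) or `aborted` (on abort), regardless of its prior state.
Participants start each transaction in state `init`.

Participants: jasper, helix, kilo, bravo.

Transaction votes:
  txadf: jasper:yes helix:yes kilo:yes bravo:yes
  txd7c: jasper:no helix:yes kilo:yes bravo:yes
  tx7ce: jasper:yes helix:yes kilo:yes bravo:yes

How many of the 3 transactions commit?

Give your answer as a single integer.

txadf: all yes -> commit (commits=1)
txd7c: no from jasper -> abort (commits=1)
tx7ce: all yes -> commit (commits=2)

Answer: 2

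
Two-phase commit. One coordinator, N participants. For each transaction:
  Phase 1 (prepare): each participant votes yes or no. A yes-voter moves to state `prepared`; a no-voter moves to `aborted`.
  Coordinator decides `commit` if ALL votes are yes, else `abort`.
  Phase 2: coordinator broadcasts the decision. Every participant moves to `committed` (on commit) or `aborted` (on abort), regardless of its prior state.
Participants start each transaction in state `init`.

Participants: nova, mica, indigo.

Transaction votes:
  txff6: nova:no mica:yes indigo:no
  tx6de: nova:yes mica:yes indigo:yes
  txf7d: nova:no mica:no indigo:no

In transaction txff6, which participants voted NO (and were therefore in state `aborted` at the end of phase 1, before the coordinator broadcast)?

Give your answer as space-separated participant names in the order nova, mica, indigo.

Answer: nova indigo

Derivation:
Txn txff6 phase 1: nova no -> aborted; mica yes -> prepared; indigo no -> aborted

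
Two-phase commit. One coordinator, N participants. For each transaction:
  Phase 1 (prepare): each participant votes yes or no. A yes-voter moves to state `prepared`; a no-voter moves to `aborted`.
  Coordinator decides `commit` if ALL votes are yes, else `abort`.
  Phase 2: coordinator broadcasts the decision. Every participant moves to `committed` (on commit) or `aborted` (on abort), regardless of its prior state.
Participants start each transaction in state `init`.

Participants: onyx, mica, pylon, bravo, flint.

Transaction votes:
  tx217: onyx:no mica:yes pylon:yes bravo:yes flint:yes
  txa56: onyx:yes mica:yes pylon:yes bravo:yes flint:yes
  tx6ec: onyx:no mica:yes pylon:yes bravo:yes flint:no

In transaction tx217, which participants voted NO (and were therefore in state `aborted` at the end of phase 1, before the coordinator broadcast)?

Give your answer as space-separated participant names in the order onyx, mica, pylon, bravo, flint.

Answer: onyx

Derivation:
Txn tx217 phase 1: onyx no -> aborted; mica yes -> prepared; pylon yes -> prepared; bravo yes -> prepared; flint yes -> prepared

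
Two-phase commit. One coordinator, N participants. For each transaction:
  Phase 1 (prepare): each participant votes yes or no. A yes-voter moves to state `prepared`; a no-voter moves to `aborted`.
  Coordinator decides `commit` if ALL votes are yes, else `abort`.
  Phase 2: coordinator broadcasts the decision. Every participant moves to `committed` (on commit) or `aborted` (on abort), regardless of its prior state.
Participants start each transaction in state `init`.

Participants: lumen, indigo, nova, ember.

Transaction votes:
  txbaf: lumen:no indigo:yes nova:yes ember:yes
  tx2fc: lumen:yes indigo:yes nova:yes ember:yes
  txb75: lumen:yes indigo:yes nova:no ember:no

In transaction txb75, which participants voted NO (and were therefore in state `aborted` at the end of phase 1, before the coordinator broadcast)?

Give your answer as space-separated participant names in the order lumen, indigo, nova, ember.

Txn txb75 phase 1: lumen yes -> prepared; indigo yes -> prepared; nova no -> aborted; ember no -> aborted

Answer: nova ember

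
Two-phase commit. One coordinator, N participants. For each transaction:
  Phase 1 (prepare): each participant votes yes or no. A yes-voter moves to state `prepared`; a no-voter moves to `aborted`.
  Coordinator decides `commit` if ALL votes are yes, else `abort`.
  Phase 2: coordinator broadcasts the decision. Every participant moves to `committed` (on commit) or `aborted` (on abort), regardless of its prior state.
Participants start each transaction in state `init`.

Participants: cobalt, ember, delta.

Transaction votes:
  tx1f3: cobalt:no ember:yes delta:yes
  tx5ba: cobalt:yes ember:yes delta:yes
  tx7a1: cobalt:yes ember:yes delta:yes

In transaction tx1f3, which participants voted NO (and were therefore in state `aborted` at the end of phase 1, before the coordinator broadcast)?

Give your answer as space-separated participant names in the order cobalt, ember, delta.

Answer: cobalt

Derivation:
Txn tx1f3 phase 1: cobalt no -> aborted; ember yes -> prepared; delta yes -> prepared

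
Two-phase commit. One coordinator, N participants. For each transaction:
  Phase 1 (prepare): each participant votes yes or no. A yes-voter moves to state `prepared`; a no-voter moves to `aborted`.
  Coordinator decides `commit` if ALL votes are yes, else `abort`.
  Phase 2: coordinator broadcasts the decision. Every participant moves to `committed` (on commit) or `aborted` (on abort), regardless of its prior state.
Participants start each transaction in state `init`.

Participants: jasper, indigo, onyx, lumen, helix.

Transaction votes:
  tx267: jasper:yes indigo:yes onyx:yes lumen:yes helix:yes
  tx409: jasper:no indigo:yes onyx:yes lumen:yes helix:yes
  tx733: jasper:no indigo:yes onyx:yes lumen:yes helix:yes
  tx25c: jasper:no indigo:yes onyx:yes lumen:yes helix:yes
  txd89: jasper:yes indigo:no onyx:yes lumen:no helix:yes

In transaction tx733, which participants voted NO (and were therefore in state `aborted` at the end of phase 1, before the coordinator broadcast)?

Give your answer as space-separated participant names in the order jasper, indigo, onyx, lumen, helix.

Txn tx733 phase 1: jasper no -> aborted; indigo yes -> prepared; onyx yes -> prepared; lumen yes -> prepared; helix yes -> prepared

Answer: jasper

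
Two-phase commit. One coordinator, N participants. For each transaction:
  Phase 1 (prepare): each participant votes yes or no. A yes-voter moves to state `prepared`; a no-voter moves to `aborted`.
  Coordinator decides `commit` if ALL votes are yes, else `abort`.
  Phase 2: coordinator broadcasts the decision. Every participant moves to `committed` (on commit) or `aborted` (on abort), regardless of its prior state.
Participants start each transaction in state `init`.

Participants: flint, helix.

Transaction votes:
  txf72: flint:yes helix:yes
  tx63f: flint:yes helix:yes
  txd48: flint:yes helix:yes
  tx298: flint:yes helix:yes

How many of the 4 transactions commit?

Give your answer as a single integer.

Answer: 4

Derivation:
txf72: all yes -> commit (commits=1)
tx63f: all yes -> commit (commits=2)
txd48: all yes -> commit (commits=3)
tx298: all yes -> commit (commits=4)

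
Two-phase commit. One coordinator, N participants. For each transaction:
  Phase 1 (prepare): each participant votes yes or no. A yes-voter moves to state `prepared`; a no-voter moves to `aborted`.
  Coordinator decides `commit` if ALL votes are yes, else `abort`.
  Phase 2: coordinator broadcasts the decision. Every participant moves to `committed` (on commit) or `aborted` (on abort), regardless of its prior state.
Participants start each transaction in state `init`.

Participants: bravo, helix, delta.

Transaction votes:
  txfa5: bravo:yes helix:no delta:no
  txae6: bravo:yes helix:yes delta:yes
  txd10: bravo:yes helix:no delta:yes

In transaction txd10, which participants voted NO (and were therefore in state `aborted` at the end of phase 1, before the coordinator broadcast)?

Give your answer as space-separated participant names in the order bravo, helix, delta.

Txn txd10 phase 1: bravo yes -> prepared; helix no -> aborted; delta yes -> prepared

Answer: helix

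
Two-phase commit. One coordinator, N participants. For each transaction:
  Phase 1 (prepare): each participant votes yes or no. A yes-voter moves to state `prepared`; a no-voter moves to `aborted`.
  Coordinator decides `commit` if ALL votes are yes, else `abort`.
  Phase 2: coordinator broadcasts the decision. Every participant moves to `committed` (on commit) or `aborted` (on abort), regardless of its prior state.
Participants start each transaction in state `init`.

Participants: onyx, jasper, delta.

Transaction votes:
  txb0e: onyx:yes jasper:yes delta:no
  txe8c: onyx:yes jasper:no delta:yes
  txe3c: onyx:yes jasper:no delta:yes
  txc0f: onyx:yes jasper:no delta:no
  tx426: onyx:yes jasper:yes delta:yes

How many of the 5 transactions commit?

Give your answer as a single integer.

Answer: 1

Derivation:
txb0e: no from delta -> abort (commits=0)
txe8c: no from jasper -> abort (commits=0)
txe3c: no from jasper -> abort (commits=0)
txc0f: no from jasper, delta -> abort (commits=0)
tx426: all yes -> commit (commits=1)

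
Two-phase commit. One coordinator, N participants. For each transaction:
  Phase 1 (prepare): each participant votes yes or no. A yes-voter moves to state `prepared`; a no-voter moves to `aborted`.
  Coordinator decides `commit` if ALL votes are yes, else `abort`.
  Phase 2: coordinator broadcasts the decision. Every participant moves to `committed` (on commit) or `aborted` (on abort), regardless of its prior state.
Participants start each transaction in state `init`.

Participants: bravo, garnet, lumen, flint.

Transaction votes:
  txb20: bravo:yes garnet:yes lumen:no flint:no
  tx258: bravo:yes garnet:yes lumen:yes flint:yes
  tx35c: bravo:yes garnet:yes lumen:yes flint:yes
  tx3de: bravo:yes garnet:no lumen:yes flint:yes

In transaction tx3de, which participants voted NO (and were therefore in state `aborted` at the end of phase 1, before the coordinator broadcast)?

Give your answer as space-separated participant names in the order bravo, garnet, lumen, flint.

Txn tx3de phase 1: bravo yes -> prepared; garnet no -> aborted; lumen yes -> prepared; flint yes -> prepared

Answer: garnet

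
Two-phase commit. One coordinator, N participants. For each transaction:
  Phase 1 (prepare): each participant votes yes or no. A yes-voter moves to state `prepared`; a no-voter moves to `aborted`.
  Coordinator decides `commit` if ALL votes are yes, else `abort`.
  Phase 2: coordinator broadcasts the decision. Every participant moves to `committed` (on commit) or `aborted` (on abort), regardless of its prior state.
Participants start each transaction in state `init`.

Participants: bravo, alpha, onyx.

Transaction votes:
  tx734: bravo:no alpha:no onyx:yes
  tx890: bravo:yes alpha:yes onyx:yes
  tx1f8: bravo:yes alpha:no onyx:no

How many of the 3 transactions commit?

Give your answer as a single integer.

Answer: 1

Derivation:
tx734: no from bravo, alpha -> abort (commits=0)
tx890: all yes -> commit (commits=1)
tx1f8: no from alpha, onyx -> abort (commits=1)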